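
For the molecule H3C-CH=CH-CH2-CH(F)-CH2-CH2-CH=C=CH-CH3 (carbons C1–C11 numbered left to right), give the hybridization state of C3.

sp2

C3 (3 σ bonds, plus one π bond) has steric number 3: sp2.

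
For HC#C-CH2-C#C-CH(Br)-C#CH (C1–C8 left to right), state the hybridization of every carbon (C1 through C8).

C1 (2 σ bonds, plus two π bonds) has steric number 2: sp.
C2: 2 σ bonds, plus two π bonds — 2 electron domains, sp.
C3 is sp3: 4 σ bonds, 4 electron-density regions.
C4 is sp: 2 σ bonds, plus two π bonds, 2 electron-density regions.
C5 is sp: 2 σ bonds, plus two π bonds, 2 electron-density regions.
C6 — 4 σ bonds. Steric number 4, so sp3.
C7 carries 2 σ bonds, plus two π bonds, giving a steric number of 2, so it is sp.
C8 — 2 σ bonds, plus two π bonds. Steric number 2, so sp.

C1 sp, C2 sp, C3 sp3, C4 sp, C5 sp, C6 sp3, C7 sp, C8 sp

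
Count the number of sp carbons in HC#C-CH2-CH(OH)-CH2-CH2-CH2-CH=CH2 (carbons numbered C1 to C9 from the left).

2

C1: sp ✓
C2: sp ✓
C3: sp3
C4: sp3
C5: sp3
C6: sp3
C7: sp3
C8: sp2
C9: sp2
C1, C2 → 2 sp carbons.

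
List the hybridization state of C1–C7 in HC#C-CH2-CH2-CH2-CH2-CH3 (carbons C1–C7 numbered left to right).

C1 is sp: 2 σ bonds, plus two π bonds, 2 electron-density regions.
C2 carries 2 σ bonds, plus two π bonds, giving a steric number of 2, so it is sp.
C3 — 4 σ bonds. Steric number 4, so sp3.
C4 (4 σ bonds) has steric number 4: sp3.
C5: 4 σ bonds — 4 electron domains, sp3.
C6 (4 σ bonds) has steric number 4: sp3.
C7 has 4 σ bonds: steric number 4 → sp3.

C1 sp, C2 sp, C3 sp3, C4 sp3, C5 sp3, C6 sp3, C7 sp3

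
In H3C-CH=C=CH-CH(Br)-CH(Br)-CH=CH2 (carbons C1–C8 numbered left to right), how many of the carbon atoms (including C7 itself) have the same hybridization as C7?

4

C7 is sp2 (one π bond).
C1: sp3
C2: sp2 ✓
C3: sp
C4: sp2 ✓
C5: sp3
C6: sp3
C7: sp2 ✓
C8: sp2 ✓
4 carbons are sp2.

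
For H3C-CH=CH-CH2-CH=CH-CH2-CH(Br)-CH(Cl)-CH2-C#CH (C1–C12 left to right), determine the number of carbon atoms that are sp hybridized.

C1: sp3
C2: sp2
C3: sp2
C4: sp3
C5: sp2
C6: sp2
C7: sp3
C8: sp3
C9: sp3
C10: sp3
C11: sp ✓
C12: sp ✓
C11, C12 → 2 sp carbons.

2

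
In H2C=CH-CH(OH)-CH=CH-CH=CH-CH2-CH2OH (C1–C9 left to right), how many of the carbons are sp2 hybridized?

6

C1: sp2 ✓
C2: sp2 ✓
C3: sp3
C4: sp2 ✓
C5: sp2 ✓
C6: sp2 ✓
C7: sp2 ✓
C8: sp3
C9: sp3
C1, C2, C4, C5, C6, C7 → 6 sp2 carbons.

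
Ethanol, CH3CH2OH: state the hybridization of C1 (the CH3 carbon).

sp³

C1 (the CH3 carbon): 4 σ bonds — 4 electron domains, sp3.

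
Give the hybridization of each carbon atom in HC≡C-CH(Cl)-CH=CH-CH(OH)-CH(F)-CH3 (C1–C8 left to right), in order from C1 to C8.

C1 sp, C2 sp, C3 sp3, C4 sp2, C5 sp2, C6 sp3, C7 sp3, C8 sp3

C1 carries 2 σ bonds, plus two π bonds, giving a steric number of 2, so it is sp.
C2 carries 2 σ bonds, plus two π bonds, giving a steric number of 2, so it is sp.
C3 is sp3: 4 σ bonds, 4 electron-density regions.
C4 — 3 σ bonds, plus one π bond. Steric number 3, so sp2.
C5 carries 3 σ bonds, plus one π bond, giving a steric number of 3, so it is sp2.
C6 — 4 σ bonds. Steric number 4, so sp3.
C7: 4 σ bonds; 4 regions of electron density → sp3.
C8: 4 σ bonds — 4 electron domains, sp3.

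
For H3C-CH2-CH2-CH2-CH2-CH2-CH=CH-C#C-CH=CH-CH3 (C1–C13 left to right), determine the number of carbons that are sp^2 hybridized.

4

C1: sp3
C2: sp3
C3: sp3
C4: sp3
C5: sp3
C6: sp3
C7: sp2 ✓
C8: sp2 ✓
C9: sp
C10: sp
C11: sp2 ✓
C12: sp2 ✓
C13: sp3
C7, C8, C11, C12 → 4 sp2 carbons.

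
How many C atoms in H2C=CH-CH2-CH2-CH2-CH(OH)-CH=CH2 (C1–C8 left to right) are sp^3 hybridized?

C1: sp2
C2: sp2
C3: sp3 ✓
C4: sp3 ✓
C5: sp3 ✓
C6: sp3 ✓
C7: sp2
C8: sp2
C3, C4, C5, C6 → 4 sp3 carbons.

4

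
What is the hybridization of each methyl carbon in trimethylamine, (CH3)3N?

Each methyl carbon (4 σ bonds) has steric number 4: sp3.

sp³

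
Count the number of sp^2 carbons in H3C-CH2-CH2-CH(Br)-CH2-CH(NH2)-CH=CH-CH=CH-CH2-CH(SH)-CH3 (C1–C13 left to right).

C1: sp3
C2: sp3
C3: sp3
C4: sp3
C5: sp3
C6: sp3
C7: sp2 ✓
C8: sp2 ✓
C9: sp2 ✓
C10: sp2 ✓
C11: sp3
C12: sp3
C13: sp3
C7, C8, C9, C10 → 4 sp2 carbons.

4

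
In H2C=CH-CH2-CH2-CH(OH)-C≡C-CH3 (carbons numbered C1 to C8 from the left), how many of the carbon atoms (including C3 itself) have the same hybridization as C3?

4

C3 is sp3 (only σ bonds).
C1: sp2
C2: sp2
C3: sp3 ✓
C4: sp3 ✓
C5: sp3 ✓
C6: sp
C7: sp
C8: sp3 ✓
4 carbons are sp3.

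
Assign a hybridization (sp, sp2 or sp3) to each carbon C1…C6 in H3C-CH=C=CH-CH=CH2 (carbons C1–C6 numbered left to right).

C1 sp3, C2 sp2, C3 sp, C4 sp2, C5 sp2, C6 sp2

C1: 4 σ bonds; 4 regions of electron density → sp3.
C2 has 3 σ bonds, plus one π bond: steric number 3 → sp2.
C3 (2 σ bonds, plus two π bonds) has steric number 2: sp.
C4: 3 σ bonds, plus one π bond — 3 electron domains, sp2.
C5 (3 σ bonds, plus one π bond) has steric number 3: sp2.
C6 has 3 σ bonds, plus one π bond: steric number 3 → sp2.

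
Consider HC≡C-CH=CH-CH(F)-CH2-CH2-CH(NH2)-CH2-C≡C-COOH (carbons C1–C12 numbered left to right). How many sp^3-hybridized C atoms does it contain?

5

C1: sp
C2: sp
C3: sp2
C4: sp2
C5: sp3 ✓
C6: sp3 ✓
C7: sp3 ✓
C8: sp3 ✓
C9: sp3 ✓
C10: sp
C11: sp
C12: sp2
C5, C6, C7, C8, C9 → 5 sp3 carbons.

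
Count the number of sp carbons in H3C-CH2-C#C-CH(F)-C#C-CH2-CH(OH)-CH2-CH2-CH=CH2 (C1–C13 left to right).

4

C1: sp3
C2: sp3
C3: sp ✓
C4: sp ✓
C5: sp3
C6: sp ✓
C7: sp ✓
C8: sp3
C9: sp3
C10: sp3
C11: sp3
C12: sp2
C13: sp2
C3, C4, C6, C7 → 4 sp carbons.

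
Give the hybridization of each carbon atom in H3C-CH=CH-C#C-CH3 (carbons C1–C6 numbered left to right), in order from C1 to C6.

C1 sp3, C2 sp2, C3 sp2, C4 sp, C5 sp, C6 sp3

C1: 4 σ bonds; 4 regions of electron density → sp3.
C2 — 3 σ bonds, plus one π bond. Steric number 3, so sp2.
C3 — 3 σ bonds, plus one π bond. Steric number 3, so sp2.
C4 (2 σ bonds, plus two π bonds) has steric number 2: sp.
C5: 2 σ bonds, plus two π bonds; 2 regions of electron density → sp.
C6: 4 σ bonds — 4 electron domains, sp3.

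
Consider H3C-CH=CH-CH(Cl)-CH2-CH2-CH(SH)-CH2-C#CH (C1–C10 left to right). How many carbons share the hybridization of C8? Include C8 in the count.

C8 is sp3 (only σ bonds).
C1: sp3 ✓
C2: sp2
C3: sp2
C4: sp3 ✓
C5: sp3 ✓
C6: sp3 ✓
C7: sp3 ✓
C8: sp3 ✓
C9: sp
C10: sp
6 carbons are sp3.

6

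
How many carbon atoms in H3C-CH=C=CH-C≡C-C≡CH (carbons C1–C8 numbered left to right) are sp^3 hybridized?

1

C1: sp3 ✓
C2: sp2
C3: sp
C4: sp2
C5: sp
C6: sp
C7: sp
C8: sp
C1 → 1 sp3 carbon.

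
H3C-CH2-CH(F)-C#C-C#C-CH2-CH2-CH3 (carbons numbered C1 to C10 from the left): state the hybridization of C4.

C4 (2 σ bonds, plus two π bonds) has steric number 2: sp.

sp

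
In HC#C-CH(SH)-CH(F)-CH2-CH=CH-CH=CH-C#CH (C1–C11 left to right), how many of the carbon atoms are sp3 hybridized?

C1: sp
C2: sp
C3: sp3 ✓
C4: sp3 ✓
C5: sp3 ✓
C6: sp2
C7: sp2
C8: sp2
C9: sp2
C10: sp
C11: sp
C3, C4, C5 → 3 sp3 carbons.

3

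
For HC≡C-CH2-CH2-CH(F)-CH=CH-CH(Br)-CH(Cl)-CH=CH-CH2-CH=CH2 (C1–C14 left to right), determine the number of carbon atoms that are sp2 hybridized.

C1: sp
C2: sp
C3: sp3
C4: sp3
C5: sp3
C6: sp2 ✓
C7: sp2 ✓
C8: sp3
C9: sp3
C10: sp2 ✓
C11: sp2 ✓
C12: sp3
C13: sp2 ✓
C14: sp2 ✓
C6, C7, C10, C11, C13, C14 → 6 sp2 carbons.

6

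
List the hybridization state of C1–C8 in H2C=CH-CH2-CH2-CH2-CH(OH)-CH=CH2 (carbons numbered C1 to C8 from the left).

C1 sp2, C2 sp2, C3 sp3, C4 sp3, C5 sp3, C6 sp3, C7 sp2, C8 sp2

C1 has 3 σ bonds, plus one π bond: steric number 3 → sp2.
C2: 3 σ bonds, plus one π bond — 3 electron domains, sp2.
C3 has 4 σ bonds: steric number 4 → sp3.
C4 (4 σ bonds) has steric number 4: sp3.
C5 (4 σ bonds) has steric number 4: sp3.
C6: 4 σ bonds — 4 electron domains, sp3.
C7: 3 σ bonds, plus one π bond — 3 electron domains, sp2.
C8 is sp2: 3 σ bonds, plus one π bond, 3 electron-density regions.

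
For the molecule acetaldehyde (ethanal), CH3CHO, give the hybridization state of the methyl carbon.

The methyl carbon: 4 σ bonds — 4 electron domains, sp3.

sp^3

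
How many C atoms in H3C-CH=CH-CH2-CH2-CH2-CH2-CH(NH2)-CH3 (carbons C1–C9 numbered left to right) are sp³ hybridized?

C1: sp3 ✓
C2: sp2
C3: sp2
C4: sp3 ✓
C5: sp3 ✓
C6: sp3 ✓
C7: sp3 ✓
C8: sp3 ✓
C9: sp3 ✓
C1, C4, C5, C6, C7, C8, C9 → 7 sp3 carbons.

7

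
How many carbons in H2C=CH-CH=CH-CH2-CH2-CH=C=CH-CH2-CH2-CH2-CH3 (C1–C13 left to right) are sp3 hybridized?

6

C1: sp2
C2: sp2
C3: sp2
C4: sp2
C5: sp3 ✓
C6: sp3 ✓
C7: sp2
C8: sp
C9: sp2
C10: sp3 ✓
C11: sp3 ✓
C12: sp3 ✓
C13: sp3 ✓
C5, C6, C10, C11, C12, C13 → 6 sp3 carbons.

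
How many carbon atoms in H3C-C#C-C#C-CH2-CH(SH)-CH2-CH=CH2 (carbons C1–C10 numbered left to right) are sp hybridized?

4

C1: sp3
C2: sp ✓
C3: sp ✓
C4: sp ✓
C5: sp ✓
C6: sp3
C7: sp3
C8: sp3
C9: sp2
C10: sp2
C2, C3, C4, C5 → 4 sp carbons.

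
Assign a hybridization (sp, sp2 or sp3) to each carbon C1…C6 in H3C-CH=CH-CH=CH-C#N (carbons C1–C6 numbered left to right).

C1 sp3, C2 sp2, C3 sp2, C4 sp2, C5 sp2, C6 sp

C1: 4 σ bonds; 4 regions of electron density → sp3.
C2: 3 σ bonds, plus one π bond — 3 electron domains, sp2.
C3: 3 σ bonds, plus one π bond — 3 electron domains, sp2.
C4: 3 σ bonds, plus one π bond — 3 electron domains, sp2.
C5 (3 σ bonds, plus one π bond) has steric number 3: sp2.
C6 has 2 σ bonds, plus two π bonds: steric number 2 → sp.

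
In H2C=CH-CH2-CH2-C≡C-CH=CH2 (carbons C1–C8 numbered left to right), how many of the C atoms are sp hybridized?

C1: sp2
C2: sp2
C3: sp3
C4: sp3
C5: sp ✓
C6: sp ✓
C7: sp2
C8: sp2
C5, C6 → 2 sp carbons.

2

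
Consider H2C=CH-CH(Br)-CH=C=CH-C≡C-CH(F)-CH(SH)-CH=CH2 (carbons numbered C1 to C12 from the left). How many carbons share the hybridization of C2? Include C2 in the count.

6

C2 is sp2 (one π bond).
C1: sp2 ✓
C2: sp2 ✓
C3: sp3
C4: sp2 ✓
C5: sp
C6: sp2 ✓
C7: sp
C8: sp
C9: sp3
C10: sp3
C11: sp2 ✓
C12: sp2 ✓
6 carbons are sp2.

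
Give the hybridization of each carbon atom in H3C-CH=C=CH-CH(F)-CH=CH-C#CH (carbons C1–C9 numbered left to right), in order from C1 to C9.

C1 — 4 σ bonds. Steric number 4, so sp3.
C2: 3 σ bonds, plus one π bond — 3 electron domains, sp2.
C3: 2 σ bonds, plus two π bonds — 2 electron domains, sp.
C4 is sp2: 3 σ bonds, plus one π bond, 3 electron-density regions.
C5 — 4 σ bonds. Steric number 4, so sp3.
C6: 3 σ bonds, plus one π bond — 3 electron domains, sp2.
C7 (3 σ bonds, plus one π bond) has steric number 3: sp2.
C8 has 2 σ bonds, plus two π bonds: steric number 2 → sp.
C9: 2 σ bonds, plus two π bonds — 2 electron domains, sp.

C1 sp3, C2 sp2, C3 sp, C4 sp2, C5 sp3, C6 sp2, C7 sp2, C8 sp, C9 sp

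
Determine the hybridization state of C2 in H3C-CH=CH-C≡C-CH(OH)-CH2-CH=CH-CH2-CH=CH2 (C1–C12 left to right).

C2 — 3 σ bonds, plus one π bond. Steric number 3, so sp2.

sp^2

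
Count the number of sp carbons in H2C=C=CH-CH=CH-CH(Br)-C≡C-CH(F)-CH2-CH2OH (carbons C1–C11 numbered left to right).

3

C1: sp2
C2: sp ✓
C3: sp2
C4: sp2
C5: sp2
C6: sp3
C7: sp ✓
C8: sp ✓
C9: sp3
C10: sp3
C11: sp3
C2, C7, C8 → 3 sp carbons.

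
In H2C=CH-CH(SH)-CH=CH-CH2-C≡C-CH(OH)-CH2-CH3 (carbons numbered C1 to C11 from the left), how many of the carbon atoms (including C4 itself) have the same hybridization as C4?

4

C4 is sp2 (one π bond).
C1: sp2 ✓
C2: sp2 ✓
C3: sp3
C4: sp2 ✓
C5: sp2 ✓
C6: sp3
C7: sp
C8: sp
C9: sp3
C10: sp3
C11: sp3
4 carbons are sp2.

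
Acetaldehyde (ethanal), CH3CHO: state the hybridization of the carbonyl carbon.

The carbonyl carbon (3 σ bonds, plus one π bond) has steric number 3: sp2.

sp^2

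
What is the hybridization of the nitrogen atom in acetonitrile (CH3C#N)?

sp

N has one σ bond and one lone pair: steric number 2 → sp.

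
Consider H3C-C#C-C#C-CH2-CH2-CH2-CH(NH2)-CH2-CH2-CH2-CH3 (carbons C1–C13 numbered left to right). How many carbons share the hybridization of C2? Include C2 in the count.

C2 is sp (two π bonds).
C1: sp3
C2: sp ✓
C3: sp ✓
C4: sp ✓
C5: sp ✓
C6: sp3
C7: sp3
C8: sp3
C9: sp3
C10: sp3
C11: sp3
C12: sp3
C13: sp3
4 carbons are sp.

4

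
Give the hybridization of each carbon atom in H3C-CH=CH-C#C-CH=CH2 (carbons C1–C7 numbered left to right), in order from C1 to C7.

C1 sp3, C2 sp2, C3 sp2, C4 sp, C5 sp, C6 sp2, C7 sp2

C1 carries 4 σ bonds, giving a steric number of 4, so it is sp3.
C2: 3 σ bonds, plus one π bond; 3 regions of electron density → sp2.
C3 (3 σ bonds, plus one π bond) has steric number 3: sp2.
C4 has 2 σ bonds, plus two π bonds: steric number 2 → sp.
C5 is sp: 2 σ bonds, plus two π bonds, 2 electron-density regions.
C6 — 3 σ bonds, plus one π bond. Steric number 3, so sp2.
C7 is sp2: 3 σ bonds, plus one π bond, 3 electron-density regions.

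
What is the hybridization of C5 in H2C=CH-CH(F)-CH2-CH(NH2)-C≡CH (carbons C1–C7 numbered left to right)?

C5 has 4 σ bonds: steric number 4 → sp3.

sp3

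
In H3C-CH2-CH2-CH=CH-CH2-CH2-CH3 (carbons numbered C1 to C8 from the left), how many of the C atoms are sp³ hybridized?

C1: sp3 ✓
C2: sp3 ✓
C3: sp3 ✓
C4: sp2
C5: sp2
C6: sp3 ✓
C7: sp3 ✓
C8: sp3 ✓
C1, C2, C3, C6, C7, C8 → 6 sp3 carbons.

6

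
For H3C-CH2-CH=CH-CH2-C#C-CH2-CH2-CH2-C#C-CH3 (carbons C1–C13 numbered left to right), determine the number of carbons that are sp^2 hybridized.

C1: sp3
C2: sp3
C3: sp2 ✓
C4: sp2 ✓
C5: sp3
C6: sp
C7: sp
C8: sp3
C9: sp3
C10: sp3
C11: sp
C12: sp
C13: sp3
C3, C4 → 2 sp2 carbons.

2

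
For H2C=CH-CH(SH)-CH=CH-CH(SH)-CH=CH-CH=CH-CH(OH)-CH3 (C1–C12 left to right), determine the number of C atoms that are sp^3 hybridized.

4

C1: sp2
C2: sp2
C3: sp3 ✓
C4: sp2
C5: sp2
C6: sp3 ✓
C7: sp2
C8: sp2
C9: sp2
C10: sp2
C11: sp3 ✓
C12: sp3 ✓
C3, C6, C11, C12 → 4 sp3 carbons.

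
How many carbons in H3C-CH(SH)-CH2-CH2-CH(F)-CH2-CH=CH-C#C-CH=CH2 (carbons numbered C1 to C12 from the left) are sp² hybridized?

4

C1: sp3
C2: sp3
C3: sp3
C4: sp3
C5: sp3
C6: sp3
C7: sp2 ✓
C8: sp2 ✓
C9: sp
C10: sp
C11: sp2 ✓
C12: sp2 ✓
C7, C8, C11, C12 → 4 sp2 carbons.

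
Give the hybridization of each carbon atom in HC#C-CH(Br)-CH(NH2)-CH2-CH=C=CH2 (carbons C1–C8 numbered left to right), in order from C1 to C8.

C1 sp, C2 sp, C3 sp3, C4 sp3, C5 sp3, C6 sp2, C7 sp, C8 sp2

C1 (2 σ bonds, plus two π bonds) has steric number 2: sp.
C2 has 2 σ bonds, plus two π bonds: steric number 2 → sp.
C3 — 4 σ bonds. Steric number 4, so sp3.
C4 (4 σ bonds) has steric number 4: sp3.
C5: 4 σ bonds — 4 electron domains, sp3.
C6 (3 σ bonds, plus one π bond) has steric number 3: sp2.
C7 is sp: 2 σ bonds, plus two π bonds, 2 electron-density regions.
C8 has 3 σ bonds, plus one π bond: steric number 3 → sp2.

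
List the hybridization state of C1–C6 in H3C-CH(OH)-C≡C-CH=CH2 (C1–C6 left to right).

C1 carries 4 σ bonds, giving a steric number of 4, so it is sp3.
C2 is sp3: 4 σ bonds, 4 electron-density regions.
C3 — 2 σ bonds, plus two π bonds. Steric number 2, so sp.
C4 is sp: 2 σ bonds, plus two π bonds, 2 electron-density regions.
C5 carries 3 σ bonds, plus one π bond, giving a steric number of 3, so it is sp2.
C6 (3 σ bonds, plus one π bond) has steric number 3: sp2.

C1 sp3, C2 sp3, C3 sp, C4 sp, C5 sp2, C6 sp2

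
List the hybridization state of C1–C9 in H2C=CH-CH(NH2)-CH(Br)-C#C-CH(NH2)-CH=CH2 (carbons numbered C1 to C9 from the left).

C1 sp2, C2 sp2, C3 sp3, C4 sp3, C5 sp, C6 sp, C7 sp3, C8 sp2, C9 sp2

C1: 3 σ bonds, plus one π bond; 3 regions of electron density → sp2.
C2 carries 3 σ bonds, plus one π bond, giving a steric number of 3, so it is sp2.
C3 carries 4 σ bonds, giving a steric number of 4, so it is sp3.
C4 has 4 σ bonds: steric number 4 → sp3.
C5: 2 σ bonds, plus two π bonds — 2 electron domains, sp.
C6 is sp: 2 σ bonds, plus two π bonds, 2 electron-density regions.
C7 has 4 σ bonds: steric number 4 → sp3.
C8: 3 σ bonds, plus one π bond — 3 electron domains, sp2.
C9 carries 3 σ bonds, plus one π bond, giving a steric number of 3, so it is sp2.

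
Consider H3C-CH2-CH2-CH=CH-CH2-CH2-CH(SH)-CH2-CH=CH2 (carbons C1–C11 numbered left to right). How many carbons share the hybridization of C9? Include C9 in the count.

C9 is sp3 (only σ bonds).
C1: sp3 ✓
C2: sp3 ✓
C3: sp3 ✓
C4: sp2
C5: sp2
C6: sp3 ✓
C7: sp3 ✓
C8: sp3 ✓
C9: sp3 ✓
C10: sp2
C11: sp2
7 carbons are sp3.

7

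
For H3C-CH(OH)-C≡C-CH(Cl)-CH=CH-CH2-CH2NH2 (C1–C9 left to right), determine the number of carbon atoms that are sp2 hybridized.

2

C1: sp3
C2: sp3
C3: sp
C4: sp
C5: sp3
C6: sp2 ✓
C7: sp2 ✓
C8: sp3
C9: sp3
C6, C7 → 2 sp2 carbons.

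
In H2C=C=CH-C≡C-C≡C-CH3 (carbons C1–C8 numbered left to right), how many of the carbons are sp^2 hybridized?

C1: sp2 ✓
C2: sp
C3: sp2 ✓
C4: sp
C5: sp
C6: sp
C7: sp
C8: sp3
C1, C3 → 2 sp2 carbons.

2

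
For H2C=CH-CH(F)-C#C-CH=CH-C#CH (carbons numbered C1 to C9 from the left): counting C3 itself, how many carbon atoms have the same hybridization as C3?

C3 is sp3 (only σ bonds).
C1: sp2
C2: sp2
C3: sp3 ✓
C4: sp
C5: sp
C6: sp2
C7: sp2
C8: sp
C9: sp
1 carbon is sp3.

1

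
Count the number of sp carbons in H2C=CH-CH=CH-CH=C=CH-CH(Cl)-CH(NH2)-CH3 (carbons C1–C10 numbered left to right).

1

C1: sp2
C2: sp2
C3: sp2
C4: sp2
C5: sp2
C6: sp ✓
C7: sp2
C8: sp3
C9: sp3
C10: sp3
C6 → 1 sp carbon.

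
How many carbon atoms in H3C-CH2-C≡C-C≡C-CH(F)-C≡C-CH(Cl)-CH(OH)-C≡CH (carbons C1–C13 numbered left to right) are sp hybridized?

C1: sp3
C2: sp3
C3: sp ✓
C4: sp ✓
C5: sp ✓
C6: sp ✓
C7: sp3
C8: sp ✓
C9: sp ✓
C10: sp3
C11: sp3
C12: sp ✓
C13: sp ✓
C3, C4, C5, C6, C8, C9, C12, C13 → 8 sp carbons.

8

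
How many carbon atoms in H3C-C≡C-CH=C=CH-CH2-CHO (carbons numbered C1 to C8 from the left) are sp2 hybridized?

C1: sp3
C2: sp
C3: sp
C4: sp2 ✓
C5: sp
C6: sp2 ✓
C7: sp3
C8: sp2 ✓
C4, C6, C8 → 3 sp2 carbons.

3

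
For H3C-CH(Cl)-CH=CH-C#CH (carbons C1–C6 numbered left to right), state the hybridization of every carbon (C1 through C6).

C1 sp3, C2 sp3, C3 sp2, C4 sp2, C5 sp, C6 sp

C1: 4 σ bonds; 4 regions of electron density → sp3.
C2 carries 4 σ bonds, giving a steric number of 4, so it is sp3.
C3: 3 σ bonds, plus one π bond; 3 regions of electron density → sp2.
C4 has 3 σ bonds, plus one π bond: steric number 3 → sp2.
C5 is sp: 2 σ bonds, plus two π bonds, 2 electron-density regions.
C6 carries 2 σ bonds, plus two π bonds, giving a steric number of 2, so it is sp.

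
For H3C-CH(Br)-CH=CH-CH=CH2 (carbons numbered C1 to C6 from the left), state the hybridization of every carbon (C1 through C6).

C1 sp3, C2 sp3, C3 sp2, C4 sp2, C5 sp2, C6 sp2

C1 is sp3: 4 σ bonds, 4 electron-density regions.
C2 is sp3: 4 σ bonds, 4 electron-density regions.
C3: 3 σ bonds, plus one π bond — 3 electron domains, sp2.
C4 is sp2: 3 σ bonds, plus one π bond, 3 electron-density regions.
C5: 3 σ bonds, plus one π bond — 3 electron domains, sp2.
C6 (3 σ bonds, plus one π bond) has steric number 3: sp2.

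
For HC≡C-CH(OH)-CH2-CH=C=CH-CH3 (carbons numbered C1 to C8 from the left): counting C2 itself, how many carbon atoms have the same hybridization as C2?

3

C2 is sp (two π bonds).
C1: sp ✓
C2: sp ✓
C3: sp3
C4: sp3
C5: sp2
C6: sp ✓
C7: sp2
C8: sp3
3 carbons are sp.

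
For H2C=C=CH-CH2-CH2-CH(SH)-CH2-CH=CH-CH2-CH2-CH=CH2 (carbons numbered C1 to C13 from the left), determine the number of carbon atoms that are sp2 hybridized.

C1: sp2 ✓
C2: sp
C3: sp2 ✓
C4: sp3
C5: sp3
C6: sp3
C7: sp3
C8: sp2 ✓
C9: sp2 ✓
C10: sp3
C11: sp3
C12: sp2 ✓
C13: sp2 ✓
C1, C3, C8, C9, C12, C13 → 6 sp2 carbons.

6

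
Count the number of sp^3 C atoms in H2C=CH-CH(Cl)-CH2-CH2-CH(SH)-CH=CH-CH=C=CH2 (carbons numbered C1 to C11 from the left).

C1: sp2
C2: sp2
C3: sp3 ✓
C4: sp3 ✓
C5: sp3 ✓
C6: sp3 ✓
C7: sp2
C8: sp2
C9: sp2
C10: sp
C11: sp2
C3, C4, C5, C6 → 4 sp3 carbons.

4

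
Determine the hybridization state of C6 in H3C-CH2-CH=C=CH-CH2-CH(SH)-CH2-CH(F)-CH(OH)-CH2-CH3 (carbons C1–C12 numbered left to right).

C6: 4 σ bonds; 4 regions of electron density → sp3.

sp3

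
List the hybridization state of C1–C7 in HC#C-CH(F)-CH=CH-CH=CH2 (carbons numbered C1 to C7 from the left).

C1 sp, C2 sp, C3 sp3, C4 sp2, C5 sp2, C6 sp2, C7 sp2

C1 carries 2 σ bonds, plus two π bonds, giving a steric number of 2, so it is sp.
C2: 2 σ bonds, plus two π bonds; 2 regions of electron density → sp.
C3 carries 4 σ bonds, giving a steric number of 4, so it is sp3.
C4 carries 3 σ bonds, plus one π bond, giving a steric number of 3, so it is sp2.
C5 is sp2: 3 σ bonds, plus one π bond, 3 electron-density regions.
C6 carries 3 σ bonds, plus one π bond, giving a steric number of 3, so it is sp2.
C7 — 3 σ bonds, plus one π bond. Steric number 3, so sp2.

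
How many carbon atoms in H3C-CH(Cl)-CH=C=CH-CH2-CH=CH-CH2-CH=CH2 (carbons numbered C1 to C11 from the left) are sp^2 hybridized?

6

C1: sp3
C2: sp3
C3: sp2 ✓
C4: sp
C5: sp2 ✓
C6: sp3
C7: sp2 ✓
C8: sp2 ✓
C9: sp3
C10: sp2 ✓
C11: sp2 ✓
C3, C5, C7, C8, C10, C11 → 6 sp2 carbons.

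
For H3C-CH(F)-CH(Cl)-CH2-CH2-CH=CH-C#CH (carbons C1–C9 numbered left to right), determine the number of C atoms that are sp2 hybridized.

C1: sp3
C2: sp3
C3: sp3
C4: sp3
C5: sp3
C6: sp2 ✓
C7: sp2 ✓
C8: sp
C9: sp
C6, C7 → 2 sp2 carbons.

2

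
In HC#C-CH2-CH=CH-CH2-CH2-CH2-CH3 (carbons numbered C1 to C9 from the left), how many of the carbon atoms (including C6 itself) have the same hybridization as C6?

5

C6 is sp3 (only σ bonds).
C1: sp
C2: sp
C3: sp3 ✓
C4: sp2
C5: sp2
C6: sp3 ✓
C7: sp3 ✓
C8: sp3 ✓
C9: sp3 ✓
5 carbons are sp3.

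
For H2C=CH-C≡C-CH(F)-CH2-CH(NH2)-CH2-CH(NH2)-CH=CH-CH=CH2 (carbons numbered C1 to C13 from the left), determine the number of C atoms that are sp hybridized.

C1: sp2
C2: sp2
C3: sp ✓
C4: sp ✓
C5: sp3
C6: sp3
C7: sp3
C8: sp3
C9: sp3
C10: sp2
C11: sp2
C12: sp2
C13: sp2
C3, C4 → 2 sp carbons.

2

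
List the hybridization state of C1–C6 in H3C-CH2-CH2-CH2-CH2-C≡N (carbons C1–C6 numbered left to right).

C1 sp3, C2 sp3, C3 sp3, C4 sp3, C5 sp3, C6 sp

C1: 4 σ bonds — 4 electron domains, sp3.
C2: 4 σ bonds; 4 regions of electron density → sp3.
C3 carries 4 σ bonds, giving a steric number of 4, so it is sp3.
C4: 4 σ bonds — 4 electron domains, sp3.
C5: 4 σ bonds; 4 regions of electron density → sp3.
C6: 2 σ bonds, plus two π bonds — 2 electron domains, sp.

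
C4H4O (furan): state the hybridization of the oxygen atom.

One O lone pair is in the aromatic π system (p orbital), the other is in an sp2 hybrid in the ring plane; O has two σ bonds + one in-plane lone pair → sp2.

sp2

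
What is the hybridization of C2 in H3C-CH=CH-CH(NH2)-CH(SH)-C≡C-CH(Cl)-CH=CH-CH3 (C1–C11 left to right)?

C2: 3 σ bonds, plus one π bond; 3 regions of electron density → sp2.

sp^2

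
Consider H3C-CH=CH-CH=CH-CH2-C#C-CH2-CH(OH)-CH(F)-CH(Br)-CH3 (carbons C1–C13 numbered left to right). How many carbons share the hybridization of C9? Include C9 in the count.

7

C9 is sp3 (only σ bonds).
C1: sp3 ✓
C2: sp2
C3: sp2
C4: sp2
C5: sp2
C6: sp3 ✓
C7: sp
C8: sp
C9: sp3 ✓
C10: sp3 ✓
C11: sp3 ✓
C12: sp3 ✓
C13: sp3 ✓
7 carbons are sp3.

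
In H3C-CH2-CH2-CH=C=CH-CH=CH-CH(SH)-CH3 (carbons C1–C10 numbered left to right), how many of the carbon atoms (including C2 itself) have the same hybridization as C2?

C2 is sp3 (only σ bonds).
C1: sp3 ✓
C2: sp3 ✓
C3: sp3 ✓
C4: sp2
C5: sp
C6: sp2
C7: sp2
C8: sp2
C9: sp3 ✓
C10: sp3 ✓
5 carbons are sp3.

5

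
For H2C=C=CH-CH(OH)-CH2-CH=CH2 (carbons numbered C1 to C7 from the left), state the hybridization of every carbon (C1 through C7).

C1 sp2, C2 sp, C3 sp2, C4 sp3, C5 sp3, C6 sp2, C7 sp2

C1 is sp2: 3 σ bonds, plus one π bond, 3 electron-density regions.
C2 has 2 σ bonds, plus two π bonds: steric number 2 → sp.
C3 (3 σ bonds, plus one π bond) has steric number 3: sp2.
C4 has 4 σ bonds: steric number 4 → sp3.
C5 is sp3: 4 σ bonds, 4 electron-density regions.
C6 has 3 σ bonds, plus one π bond: steric number 3 → sp2.
C7 (3 σ bonds, plus one π bond) has steric number 3: sp2.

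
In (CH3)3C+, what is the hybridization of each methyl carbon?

sp³

Each methyl carbon has 4 σ bonds: steric number 4 → sp3.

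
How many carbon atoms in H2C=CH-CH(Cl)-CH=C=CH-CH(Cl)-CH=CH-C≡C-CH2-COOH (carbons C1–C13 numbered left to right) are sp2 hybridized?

7

C1: sp2 ✓
C2: sp2 ✓
C3: sp3
C4: sp2 ✓
C5: sp
C6: sp2 ✓
C7: sp3
C8: sp2 ✓
C9: sp2 ✓
C10: sp
C11: sp
C12: sp3
C13: sp2 ✓
C1, C2, C4, C6, C8, C9, C13 → 7 sp2 carbons.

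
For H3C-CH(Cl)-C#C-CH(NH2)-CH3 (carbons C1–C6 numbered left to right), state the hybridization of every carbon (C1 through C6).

C1 sp3, C2 sp3, C3 sp, C4 sp, C5 sp3, C6 sp3

C1 carries 4 σ bonds, giving a steric number of 4, so it is sp3.
C2: 4 σ bonds — 4 electron domains, sp3.
C3 — 2 σ bonds, plus two π bonds. Steric number 2, so sp.
C4 has 2 σ bonds, plus two π bonds: steric number 2 → sp.
C5 — 4 σ bonds. Steric number 4, so sp3.
C6 carries 4 σ bonds, giving a steric number of 4, so it is sp3.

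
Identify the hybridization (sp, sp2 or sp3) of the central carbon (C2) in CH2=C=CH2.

sp

Two σ bonds and two π bonds (one to each neighbour) → sp.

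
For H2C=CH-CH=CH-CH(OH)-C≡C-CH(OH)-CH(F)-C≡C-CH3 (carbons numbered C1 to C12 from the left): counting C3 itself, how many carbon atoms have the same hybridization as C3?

C3 is sp2 (one π bond).
C1: sp2 ✓
C2: sp2 ✓
C3: sp2 ✓
C4: sp2 ✓
C5: sp3
C6: sp
C7: sp
C8: sp3
C9: sp3
C10: sp
C11: sp
C12: sp3
4 carbons are sp2.

4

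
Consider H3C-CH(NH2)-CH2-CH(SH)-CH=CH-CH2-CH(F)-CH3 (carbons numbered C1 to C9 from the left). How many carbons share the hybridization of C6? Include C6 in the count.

C6 is sp2 (one π bond).
C1: sp3
C2: sp3
C3: sp3
C4: sp3
C5: sp2 ✓
C6: sp2 ✓
C7: sp3
C8: sp3
C9: sp3
2 carbons are sp2.

2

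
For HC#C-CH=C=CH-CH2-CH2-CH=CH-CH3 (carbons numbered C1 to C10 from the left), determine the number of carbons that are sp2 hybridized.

4

C1: sp
C2: sp
C3: sp2 ✓
C4: sp
C5: sp2 ✓
C6: sp3
C7: sp3
C8: sp2 ✓
C9: sp2 ✓
C10: sp3
C3, C5, C8, C9 → 4 sp2 carbons.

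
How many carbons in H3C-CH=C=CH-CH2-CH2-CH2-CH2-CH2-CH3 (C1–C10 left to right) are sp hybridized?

1

C1: sp3
C2: sp2
C3: sp ✓
C4: sp2
C5: sp3
C6: sp3
C7: sp3
C8: sp3
C9: sp3
C10: sp3
C3 → 1 sp carbon.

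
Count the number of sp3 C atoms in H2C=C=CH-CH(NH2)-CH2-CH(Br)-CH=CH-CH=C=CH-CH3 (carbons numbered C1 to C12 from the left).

4

C1: sp2
C2: sp
C3: sp2
C4: sp3 ✓
C5: sp3 ✓
C6: sp3 ✓
C7: sp2
C8: sp2
C9: sp2
C10: sp
C11: sp2
C12: sp3 ✓
C4, C5, C6, C12 → 4 sp3 carbons.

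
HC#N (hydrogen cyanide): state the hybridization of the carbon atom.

The carbon atom — 2 σ bonds, plus two π bonds. Steric number 2, so sp.

sp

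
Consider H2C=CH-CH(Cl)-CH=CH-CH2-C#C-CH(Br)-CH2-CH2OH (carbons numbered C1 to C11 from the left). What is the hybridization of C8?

sp

C8 has 2 σ bonds, plus two π bonds: steric number 2 → sp.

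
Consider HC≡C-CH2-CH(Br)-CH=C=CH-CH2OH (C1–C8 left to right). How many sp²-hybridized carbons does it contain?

C1: sp
C2: sp
C3: sp3
C4: sp3
C5: sp2 ✓
C6: sp
C7: sp2 ✓
C8: sp3
C5, C7 → 2 sp2 carbons.

2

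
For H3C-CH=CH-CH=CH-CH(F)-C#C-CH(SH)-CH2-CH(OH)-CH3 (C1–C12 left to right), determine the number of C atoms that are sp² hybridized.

C1: sp3
C2: sp2 ✓
C3: sp2 ✓
C4: sp2 ✓
C5: sp2 ✓
C6: sp3
C7: sp
C8: sp
C9: sp3
C10: sp3
C11: sp3
C12: sp3
C2, C3, C4, C5 → 4 sp2 carbons.

4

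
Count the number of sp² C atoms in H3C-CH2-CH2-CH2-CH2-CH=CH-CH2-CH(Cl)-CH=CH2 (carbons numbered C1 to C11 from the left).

4

C1: sp3
C2: sp3
C3: sp3
C4: sp3
C5: sp3
C6: sp2 ✓
C7: sp2 ✓
C8: sp3
C9: sp3
C10: sp2 ✓
C11: sp2 ✓
C6, C7, C10, C11 → 4 sp2 carbons.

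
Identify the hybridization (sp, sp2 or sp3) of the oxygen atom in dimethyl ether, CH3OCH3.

Two σ bonds + two lone pairs = steric number 4 → sp3.

sp³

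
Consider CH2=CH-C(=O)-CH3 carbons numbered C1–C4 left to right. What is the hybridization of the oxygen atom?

sp2

The oxygen atom: 1 σ bond and 2 lone pairs, plus one π bond; 3 regions of electron density → sp2.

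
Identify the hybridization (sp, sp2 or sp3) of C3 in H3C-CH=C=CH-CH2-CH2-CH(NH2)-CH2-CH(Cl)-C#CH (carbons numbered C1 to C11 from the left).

sp

C3 (2 σ bonds, plus two π bonds) has steric number 2: sp.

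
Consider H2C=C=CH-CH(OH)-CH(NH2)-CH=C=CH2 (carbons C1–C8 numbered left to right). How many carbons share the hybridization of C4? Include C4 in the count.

C4 is sp3 (only σ bonds).
C1: sp2
C2: sp
C3: sp2
C4: sp3 ✓
C5: sp3 ✓
C6: sp2
C7: sp
C8: sp2
2 carbons are sp3.

2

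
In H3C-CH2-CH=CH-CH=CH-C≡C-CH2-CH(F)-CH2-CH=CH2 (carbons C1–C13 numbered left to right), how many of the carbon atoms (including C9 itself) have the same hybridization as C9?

C9 is sp3 (only σ bonds).
C1: sp3 ✓
C2: sp3 ✓
C3: sp2
C4: sp2
C5: sp2
C6: sp2
C7: sp
C8: sp
C9: sp3 ✓
C10: sp3 ✓
C11: sp3 ✓
C12: sp2
C13: sp2
5 carbons are sp3.

5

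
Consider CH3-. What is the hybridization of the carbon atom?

sp3

Three σ bonds + one lone pair = steric number 4 → sp3, pyramidal.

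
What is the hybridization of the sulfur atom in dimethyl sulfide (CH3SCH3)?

The sulfur atom carries 2 σ bonds and 2 lone pairs, giving a steric number of 4, so it is sp3.

sp^3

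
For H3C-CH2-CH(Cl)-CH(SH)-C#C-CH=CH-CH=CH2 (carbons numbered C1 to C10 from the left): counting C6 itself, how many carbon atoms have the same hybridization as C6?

2

C6 is sp (two π bonds).
C1: sp3
C2: sp3
C3: sp3
C4: sp3
C5: sp ✓
C6: sp ✓
C7: sp2
C8: sp2
C9: sp2
C10: sp2
2 carbons are sp.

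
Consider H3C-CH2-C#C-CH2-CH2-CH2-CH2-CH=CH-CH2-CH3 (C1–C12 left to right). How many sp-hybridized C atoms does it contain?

C1: sp3
C2: sp3
C3: sp ✓
C4: sp ✓
C5: sp3
C6: sp3
C7: sp3
C8: sp3
C9: sp2
C10: sp2
C11: sp3
C12: sp3
C3, C4 → 2 sp carbons.

2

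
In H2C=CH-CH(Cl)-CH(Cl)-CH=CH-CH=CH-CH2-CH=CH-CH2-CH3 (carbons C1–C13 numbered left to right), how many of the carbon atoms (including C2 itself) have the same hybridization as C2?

C2 is sp2 (one π bond).
C1: sp2 ✓
C2: sp2 ✓
C3: sp3
C4: sp3
C5: sp2 ✓
C6: sp2 ✓
C7: sp2 ✓
C8: sp2 ✓
C9: sp3
C10: sp2 ✓
C11: sp2 ✓
C12: sp3
C13: sp3
8 carbons are sp2.

8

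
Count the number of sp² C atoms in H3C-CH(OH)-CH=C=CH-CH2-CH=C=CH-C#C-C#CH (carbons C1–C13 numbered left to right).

4

C1: sp3
C2: sp3
C3: sp2 ✓
C4: sp
C5: sp2 ✓
C6: sp3
C7: sp2 ✓
C8: sp
C9: sp2 ✓
C10: sp
C11: sp
C12: sp
C13: sp
C3, C5, C7, C9 → 4 sp2 carbons.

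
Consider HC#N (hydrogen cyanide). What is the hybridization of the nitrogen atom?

The nitrogen atom (1 σ bond and 1 lone pair, plus two π bonds) has steric number 2: sp.

sp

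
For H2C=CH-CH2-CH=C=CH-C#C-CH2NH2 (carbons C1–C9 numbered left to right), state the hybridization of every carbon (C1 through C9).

C1 sp2, C2 sp2, C3 sp3, C4 sp2, C5 sp, C6 sp2, C7 sp, C8 sp, C9 sp3

C1 carries 3 σ bonds, plus one π bond, giving a steric number of 3, so it is sp2.
C2 — 3 σ bonds, plus one π bond. Steric number 3, so sp2.
C3: 4 σ bonds; 4 regions of electron density → sp3.
C4 has 3 σ bonds, plus one π bond: steric number 3 → sp2.
C5 — 2 σ bonds, plus two π bonds. Steric number 2, so sp.
C6 carries 3 σ bonds, plus one π bond, giving a steric number of 3, so it is sp2.
C7 (2 σ bonds, plus two π bonds) has steric number 2: sp.
C8 is sp: 2 σ bonds, plus two π bonds, 2 electron-density regions.
C9: 4 σ bonds — 4 electron domains, sp3.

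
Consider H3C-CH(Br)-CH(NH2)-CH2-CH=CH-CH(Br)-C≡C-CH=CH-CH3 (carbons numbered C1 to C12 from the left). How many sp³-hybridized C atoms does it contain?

C1: sp3 ✓
C2: sp3 ✓
C3: sp3 ✓
C4: sp3 ✓
C5: sp2
C6: sp2
C7: sp3 ✓
C8: sp
C9: sp
C10: sp2
C11: sp2
C12: sp3 ✓
C1, C2, C3, C4, C7, C12 → 6 sp3 carbons.

6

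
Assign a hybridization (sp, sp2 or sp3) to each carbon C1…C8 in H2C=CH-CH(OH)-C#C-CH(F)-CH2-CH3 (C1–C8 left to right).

C1 carries 3 σ bonds, plus one π bond, giving a steric number of 3, so it is sp2.
C2 is sp2: 3 σ bonds, plus one π bond, 3 electron-density regions.
C3 (4 σ bonds) has steric number 4: sp3.
C4 carries 2 σ bonds, plus two π bonds, giving a steric number of 2, so it is sp.
C5: 2 σ bonds, plus two π bonds — 2 electron domains, sp.
C6 carries 4 σ bonds, giving a steric number of 4, so it is sp3.
C7 carries 4 σ bonds, giving a steric number of 4, so it is sp3.
C8 carries 4 σ bonds, giving a steric number of 4, so it is sp3.

C1 sp2, C2 sp2, C3 sp3, C4 sp, C5 sp, C6 sp3, C7 sp3, C8 sp3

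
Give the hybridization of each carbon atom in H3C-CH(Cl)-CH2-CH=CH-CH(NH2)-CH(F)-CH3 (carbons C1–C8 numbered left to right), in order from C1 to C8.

C1 has 4 σ bonds: steric number 4 → sp3.
C2 is sp3: 4 σ bonds, 4 electron-density regions.
C3 (4 σ bonds) has steric number 4: sp3.
C4: 3 σ bonds, plus one π bond — 3 electron domains, sp2.
C5 has 3 σ bonds, plus one π bond: steric number 3 → sp2.
C6 has 4 σ bonds: steric number 4 → sp3.
C7 is sp3: 4 σ bonds, 4 electron-density regions.
C8 is sp3: 4 σ bonds, 4 electron-density regions.

C1 sp3, C2 sp3, C3 sp3, C4 sp2, C5 sp2, C6 sp3, C7 sp3, C8 sp3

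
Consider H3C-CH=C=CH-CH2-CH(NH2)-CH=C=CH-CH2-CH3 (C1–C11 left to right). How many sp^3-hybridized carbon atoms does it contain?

5

C1: sp3 ✓
C2: sp2
C3: sp
C4: sp2
C5: sp3 ✓
C6: sp3 ✓
C7: sp2
C8: sp
C9: sp2
C10: sp3 ✓
C11: sp3 ✓
C1, C5, C6, C10, C11 → 5 sp3 carbons.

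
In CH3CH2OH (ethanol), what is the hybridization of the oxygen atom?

sp3

The oxygen atom: 2 σ bonds and 2 lone pairs; 4 regions of electron density → sp3.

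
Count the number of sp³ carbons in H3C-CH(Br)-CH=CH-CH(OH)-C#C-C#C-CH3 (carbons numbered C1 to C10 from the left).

4

C1: sp3 ✓
C2: sp3 ✓
C3: sp2
C4: sp2
C5: sp3 ✓
C6: sp
C7: sp
C8: sp
C9: sp
C10: sp3 ✓
C1, C2, C5, C10 → 4 sp3 carbons.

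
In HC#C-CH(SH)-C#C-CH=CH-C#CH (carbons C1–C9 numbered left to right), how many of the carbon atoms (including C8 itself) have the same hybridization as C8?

6

C8 is sp (two π bonds).
C1: sp ✓
C2: sp ✓
C3: sp3
C4: sp ✓
C5: sp ✓
C6: sp2
C7: sp2
C8: sp ✓
C9: sp ✓
6 carbons are sp.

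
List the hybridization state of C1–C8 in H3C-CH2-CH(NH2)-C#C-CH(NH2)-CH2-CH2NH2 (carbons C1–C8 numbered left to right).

C1 sp3, C2 sp3, C3 sp3, C4 sp, C5 sp, C6 sp3, C7 sp3, C8 sp3

C1 — 4 σ bonds. Steric number 4, so sp3.
C2 is sp3: 4 σ bonds, 4 electron-density regions.
C3 — 4 σ bonds. Steric number 4, so sp3.
C4 has 2 σ bonds, plus two π bonds: steric number 2 → sp.
C5 is sp: 2 σ bonds, plus two π bonds, 2 electron-density regions.
C6 carries 4 σ bonds, giving a steric number of 4, so it is sp3.
C7 is sp3: 4 σ bonds, 4 electron-density regions.
C8 carries 4 σ bonds, giving a steric number of 4, so it is sp3.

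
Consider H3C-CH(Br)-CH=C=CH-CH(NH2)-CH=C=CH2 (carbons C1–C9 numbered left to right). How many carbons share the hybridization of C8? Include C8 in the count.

C8 is sp (two π bonds).
C1: sp3
C2: sp3
C3: sp2
C4: sp ✓
C5: sp2
C6: sp3
C7: sp2
C8: sp ✓
C9: sp2
2 carbons are sp.

2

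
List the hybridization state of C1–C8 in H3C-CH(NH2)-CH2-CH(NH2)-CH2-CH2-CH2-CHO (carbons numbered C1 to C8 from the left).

C1 sp3, C2 sp3, C3 sp3, C4 sp3, C5 sp3, C6 sp3, C7 sp3, C8 sp2

C1 is sp3: 4 σ bonds, 4 electron-density regions.
C2 has 4 σ bonds: steric number 4 → sp3.
C3 — 4 σ bonds. Steric number 4, so sp3.
C4 is sp3: 4 σ bonds, 4 electron-density regions.
C5 carries 4 σ bonds, giving a steric number of 4, so it is sp3.
C6 is sp3: 4 σ bonds, 4 electron-density regions.
C7: 4 σ bonds — 4 electron domains, sp3.
C8 carries 3 σ bonds, plus one π bond, giving a steric number of 3, so it is sp2.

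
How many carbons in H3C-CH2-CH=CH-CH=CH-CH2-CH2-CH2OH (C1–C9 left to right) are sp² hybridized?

4

C1: sp3
C2: sp3
C3: sp2 ✓
C4: sp2 ✓
C5: sp2 ✓
C6: sp2 ✓
C7: sp3
C8: sp3
C9: sp3
C3, C4, C5, C6 → 4 sp2 carbons.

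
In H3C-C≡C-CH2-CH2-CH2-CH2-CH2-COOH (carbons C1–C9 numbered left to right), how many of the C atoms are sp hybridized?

2

C1: sp3
C2: sp ✓
C3: sp ✓
C4: sp3
C5: sp3
C6: sp3
C7: sp3
C8: sp3
C9: sp2
C2, C3 → 2 sp carbons.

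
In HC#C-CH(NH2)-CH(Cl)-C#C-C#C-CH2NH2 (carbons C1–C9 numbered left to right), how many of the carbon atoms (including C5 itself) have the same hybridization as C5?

6

C5 is sp (two π bonds).
C1: sp ✓
C2: sp ✓
C3: sp3
C4: sp3
C5: sp ✓
C6: sp ✓
C7: sp ✓
C8: sp ✓
C9: sp3
6 carbons are sp.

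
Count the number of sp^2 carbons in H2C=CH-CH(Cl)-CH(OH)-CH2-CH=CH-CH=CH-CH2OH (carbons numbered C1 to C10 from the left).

C1: sp2 ✓
C2: sp2 ✓
C3: sp3
C4: sp3
C5: sp3
C6: sp2 ✓
C7: sp2 ✓
C8: sp2 ✓
C9: sp2 ✓
C10: sp3
C1, C2, C6, C7, C8, C9 → 6 sp2 carbons.

6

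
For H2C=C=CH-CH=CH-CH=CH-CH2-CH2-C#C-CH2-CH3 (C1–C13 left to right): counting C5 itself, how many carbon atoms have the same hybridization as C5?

C5 is sp2 (one π bond).
C1: sp2 ✓
C2: sp
C3: sp2 ✓
C4: sp2 ✓
C5: sp2 ✓
C6: sp2 ✓
C7: sp2 ✓
C8: sp3
C9: sp3
C10: sp
C11: sp
C12: sp3
C13: sp3
6 carbons are sp2.

6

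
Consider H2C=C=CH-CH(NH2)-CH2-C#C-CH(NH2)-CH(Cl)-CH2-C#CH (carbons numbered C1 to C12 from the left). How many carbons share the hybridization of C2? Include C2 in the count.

C2 is sp (two π bonds).
C1: sp2
C2: sp ✓
C3: sp2
C4: sp3
C5: sp3
C6: sp ✓
C7: sp ✓
C8: sp3
C9: sp3
C10: sp3
C11: sp ✓
C12: sp ✓
5 carbons are sp.

5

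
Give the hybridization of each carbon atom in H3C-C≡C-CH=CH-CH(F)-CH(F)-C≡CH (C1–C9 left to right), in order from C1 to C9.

C1 — 4 σ bonds. Steric number 4, so sp3.
C2 is sp: 2 σ bonds, plus two π bonds, 2 electron-density regions.
C3: 2 σ bonds, plus two π bonds — 2 electron domains, sp.
C4 carries 3 σ bonds, plus one π bond, giving a steric number of 3, so it is sp2.
C5: 3 σ bonds, plus one π bond — 3 electron domains, sp2.
C6 (4 σ bonds) has steric number 4: sp3.
C7: 4 σ bonds — 4 electron domains, sp3.
C8 carries 2 σ bonds, plus two π bonds, giving a steric number of 2, so it is sp.
C9 is sp: 2 σ bonds, plus two π bonds, 2 electron-density regions.

C1 sp3, C2 sp, C3 sp, C4 sp2, C5 sp2, C6 sp3, C7 sp3, C8 sp, C9 sp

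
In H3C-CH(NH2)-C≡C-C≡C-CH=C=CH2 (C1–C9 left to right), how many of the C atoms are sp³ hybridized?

C1: sp3 ✓
C2: sp3 ✓
C3: sp
C4: sp
C5: sp
C6: sp
C7: sp2
C8: sp
C9: sp2
C1, C2 → 2 sp3 carbons.

2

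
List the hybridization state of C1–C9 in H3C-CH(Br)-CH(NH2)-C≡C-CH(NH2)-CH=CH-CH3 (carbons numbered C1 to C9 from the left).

C1 sp3, C2 sp3, C3 sp3, C4 sp, C5 sp, C6 sp3, C7 sp2, C8 sp2, C9 sp3

C1 carries 4 σ bonds, giving a steric number of 4, so it is sp3.
C2 has 4 σ bonds: steric number 4 → sp3.
C3 — 4 σ bonds. Steric number 4, so sp3.
C4 is sp: 2 σ bonds, plus two π bonds, 2 electron-density regions.
C5: 2 σ bonds, plus two π bonds — 2 electron domains, sp.
C6 carries 4 σ bonds, giving a steric number of 4, so it is sp3.
C7 is sp2: 3 σ bonds, plus one π bond, 3 electron-density regions.
C8: 3 σ bonds, plus one π bond; 3 regions of electron density → sp2.
C9 carries 4 σ bonds, giving a steric number of 4, so it is sp3.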